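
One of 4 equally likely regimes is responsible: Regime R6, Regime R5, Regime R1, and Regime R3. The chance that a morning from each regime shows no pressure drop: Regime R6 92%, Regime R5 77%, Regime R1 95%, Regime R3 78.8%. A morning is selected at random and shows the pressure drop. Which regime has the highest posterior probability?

Taking complements, P(drop | each) = Regime R6 0.08, Regime R5 0.23, Regime R1 0.05, Regime R3 0.212.
With a uniform prior (1/4 each), posterior ∝ likelihood:
  Regime R6: 0.08
  Regime R5: 0.23
  Regime R1: 0.05
  Regime R3: 0.212
Total = 0.572.
Largest term belongs to Regime R5, so Regime R5 is most probable.

Regime R5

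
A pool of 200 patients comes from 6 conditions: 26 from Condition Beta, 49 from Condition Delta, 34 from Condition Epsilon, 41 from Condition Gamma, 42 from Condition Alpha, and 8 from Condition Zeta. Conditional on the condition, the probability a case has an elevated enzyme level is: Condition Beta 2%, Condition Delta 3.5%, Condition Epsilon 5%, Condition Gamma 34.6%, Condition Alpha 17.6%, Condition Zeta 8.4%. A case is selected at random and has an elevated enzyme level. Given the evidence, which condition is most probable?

By Bayes' rule, posterior ∝ prior × likelihood:
  Condition Beta: 0.13 × 0.02 = 0.0026
  Condition Delta: 0.245 × 0.035 = 0.008575
  Condition Epsilon: 0.17 × 0.05 = 0.0085
  Condition Gamma: 0.205 × 0.346 = 0.07093
  Condition Alpha: 0.21 × 0.176 = 0.03696
  Condition Zeta: 0.04 × 0.084 = 0.00336
Total = 0.130925.
Largest term belongs to Condition Gamma, so Condition Gamma is most probable.

Condition Gamma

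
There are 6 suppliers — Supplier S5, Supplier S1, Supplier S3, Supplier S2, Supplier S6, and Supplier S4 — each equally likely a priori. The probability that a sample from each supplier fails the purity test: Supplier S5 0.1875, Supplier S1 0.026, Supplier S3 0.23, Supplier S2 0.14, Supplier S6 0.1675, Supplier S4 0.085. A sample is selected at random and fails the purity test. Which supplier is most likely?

With a uniform prior (1/6 each), posterior ∝ likelihood:
  Supplier S5: 0.1875
  Supplier S1: 0.026
  Supplier S3: 0.23
  Supplier S2: 0.14
  Supplier S6: 0.1675
  Supplier S4: 0.085
Normalizing constant = 0.836.
Largest term belongs to Supplier S3, so Supplier S3 is most probable.

Supplier S3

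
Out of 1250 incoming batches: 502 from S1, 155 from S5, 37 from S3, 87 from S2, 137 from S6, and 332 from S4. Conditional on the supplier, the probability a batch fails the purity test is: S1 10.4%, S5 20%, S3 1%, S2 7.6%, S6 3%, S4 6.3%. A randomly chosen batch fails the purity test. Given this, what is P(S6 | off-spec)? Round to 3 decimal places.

Compute prior × likelihood for every hypothesis:
  S1: 0.4016 × 0.104 = 0.0417664
  S5: 0.124 × 0.2 = 0.0248
  S3: 0.0296 × 0.01 = 0.000296
  S2: 0.0696 × 0.076 = 0.0052896
  S6: 0.1096 × 0.03 = 0.003288
  S4: 0.2656 × 0.063 = 0.0167328
Sum = 0.0921728.
P(S6 | evidence) = 0.003288 / 0.0921728 ≈ 0.036.

0.036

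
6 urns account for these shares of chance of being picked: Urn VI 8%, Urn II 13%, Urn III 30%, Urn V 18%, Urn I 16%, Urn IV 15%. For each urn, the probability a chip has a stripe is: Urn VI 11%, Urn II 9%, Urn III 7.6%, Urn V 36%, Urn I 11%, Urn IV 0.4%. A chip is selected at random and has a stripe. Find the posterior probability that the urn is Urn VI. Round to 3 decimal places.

Prior × likelihood for each hypothesis:
  Urn VI: 0.08 × 0.11 = 0.0088
  Urn II: 0.13 × 0.09 = 0.0117
  Urn III: 0.3 × 0.076 = 0.0228
  Urn V: 0.18 × 0.36 = 0.0648
  Urn I: 0.16 × 0.11 = 0.0176
  Urn IV: 0.15 × 0.004 = 0.0006
Total = 0.1263.
P(Urn VI | evidence) = 0.0088 / 0.1263 ≈ 0.070.

0.070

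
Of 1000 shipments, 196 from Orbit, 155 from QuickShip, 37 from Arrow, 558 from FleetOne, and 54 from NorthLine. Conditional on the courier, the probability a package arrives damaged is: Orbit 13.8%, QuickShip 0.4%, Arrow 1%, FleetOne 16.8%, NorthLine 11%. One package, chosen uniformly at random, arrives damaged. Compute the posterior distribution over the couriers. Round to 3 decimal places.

Compute prior × likelihood for every hypothesis:
  Orbit: 0.196 × 0.138 = 0.027048
  QuickShip: 0.155 × 0.004 = 0.00062
  Arrow: 0.037 × 0.01 = 0.00037
  FleetOne: 0.558 × 0.168 = 0.093744
  NorthLine: 0.054 × 0.11 = 0.00594
Total = 0.127722.
P(Orbit | damaged) = 0.027048/0.127722 ≈ 0.212
P(QuickShip | damaged) = 0.00062/0.127722 ≈ 0.005
P(Arrow | damaged) = 0.00037/0.127722 ≈ 0.003
P(FleetOne | damaged) = 0.093744/0.127722 ≈ 0.734
P(NorthLine | damaged) = 0.00594/0.127722 ≈ 0.047

Orbit 0.212, QuickShip 0.005, Arrow 0.003, FleetOne 0.734, NorthLine 0.047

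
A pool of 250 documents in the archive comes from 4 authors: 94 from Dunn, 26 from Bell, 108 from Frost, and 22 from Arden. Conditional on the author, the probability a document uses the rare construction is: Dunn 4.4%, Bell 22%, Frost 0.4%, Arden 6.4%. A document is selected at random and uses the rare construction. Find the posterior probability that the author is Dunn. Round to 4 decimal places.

Prior × likelihood for each hypothesis:
  Dunn: 0.376 × 0.044 = 0.016544
  Bell: 0.104 × 0.22 = 0.02288
  Frost: 0.432 × 0.004 = 0.001728
  Arden: 0.088 × 0.064 = 0.005632
Total = 0.046784.
P(Dunn | evidence) = 0.016544 / 0.046784 ≈ 0.3536.

0.3536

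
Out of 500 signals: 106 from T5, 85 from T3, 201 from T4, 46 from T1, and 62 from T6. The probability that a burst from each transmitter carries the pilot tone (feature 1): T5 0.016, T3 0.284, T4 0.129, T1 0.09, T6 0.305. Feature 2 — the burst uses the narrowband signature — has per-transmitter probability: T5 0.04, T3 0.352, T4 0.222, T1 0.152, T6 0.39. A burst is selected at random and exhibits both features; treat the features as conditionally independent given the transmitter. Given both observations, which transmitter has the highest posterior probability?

T3

Prior × likelihood for each hypothesis:
  T5: 0.212 × 0.016 × 0.04 = 0.00013568
  T3: 0.17 × 0.284 × 0.352 = 0.01699456
  T4: 0.402 × 0.129 × 0.222 = 0.011512476
  T1: 0.092 × 0.09 × 0.152 = 0.00125856
  T6: 0.124 × 0.305 × 0.39 = 0.0147498
Total = 0.044651076.
Largest term belongs to T3, so T3 is most probable.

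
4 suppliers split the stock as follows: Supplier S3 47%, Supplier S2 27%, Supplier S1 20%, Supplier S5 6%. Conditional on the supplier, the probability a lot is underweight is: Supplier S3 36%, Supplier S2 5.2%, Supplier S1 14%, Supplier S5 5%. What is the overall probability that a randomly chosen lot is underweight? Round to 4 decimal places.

0.2142

Compute prior × likelihood for every hypothesis:
  Supplier S3: 0.47 × 0.36 = 0.1692
  Supplier S2: 0.27 × 0.052 = 0.01404
  Supplier S1: 0.2 × 0.14 = 0.028
  Supplier S5: 0.06 × 0.05 = 0.003
P(underweight) = 0.1692 + 0.01404 + 0.028 + 0.003 = 0.21424 → 0.2142.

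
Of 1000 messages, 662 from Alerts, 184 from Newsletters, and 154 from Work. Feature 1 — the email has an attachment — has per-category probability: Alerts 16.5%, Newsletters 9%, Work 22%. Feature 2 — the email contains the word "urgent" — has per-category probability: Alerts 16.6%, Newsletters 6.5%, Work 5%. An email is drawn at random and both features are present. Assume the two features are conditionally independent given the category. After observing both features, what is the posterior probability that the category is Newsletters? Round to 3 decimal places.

Compute prior × likelihood for every hypothesis:
  Alerts: 0.662 × 0.165 × 0.166 = 0.01813218
  Newsletters: 0.184 × 0.09 × 0.065 = 0.0010764
  Work: 0.154 × 0.22 × 0.05 = 0.001694
Sum = 0.02090258.
P(Newsletters | evidence) = 0.0010764 / 0.02090258 ≈ 0.051.

0.051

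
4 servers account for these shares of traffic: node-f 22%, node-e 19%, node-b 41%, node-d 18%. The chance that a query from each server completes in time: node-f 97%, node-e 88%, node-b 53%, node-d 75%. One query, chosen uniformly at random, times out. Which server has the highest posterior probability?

node-b

Taking complements, P(timeout | each) = node-f 0.03, node-e 0.12, node-b 0.47, node-d 0.25.
Unnormalized posteriors (prior × likelihood):
  node-f: 0.22 × 0.03 = 0.0066
  node-e: 0.19 × 0.12 = 0.0228
  node-b: 0.41 × 0.47 = 0.1927
  node-d: 0.18 × 0.25 = 0.045
Normalizing constant = 0.2671.
Largest term belongs to node-b, so node-b is most probable.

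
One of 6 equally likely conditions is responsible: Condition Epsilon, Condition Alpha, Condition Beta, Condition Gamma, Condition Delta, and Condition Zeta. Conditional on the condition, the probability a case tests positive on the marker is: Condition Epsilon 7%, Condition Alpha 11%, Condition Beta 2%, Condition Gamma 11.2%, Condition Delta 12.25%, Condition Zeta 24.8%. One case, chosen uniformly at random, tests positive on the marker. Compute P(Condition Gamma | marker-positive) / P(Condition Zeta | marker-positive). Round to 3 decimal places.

0.452

Since the prior is uniform, the posterior is proportional to the likelihood:
  Condition Epsilon: 0.07
  Condition Alpha: 0.11
  Condition Beta: 0.02
  Condition Gamma: 0.112
  Condition Delta: 0.1225
  Condition Zeta: 0.248
Total = 0.6825.
The ratio is 0.112 / 0.248 (the normalizer cancels) = 0.452.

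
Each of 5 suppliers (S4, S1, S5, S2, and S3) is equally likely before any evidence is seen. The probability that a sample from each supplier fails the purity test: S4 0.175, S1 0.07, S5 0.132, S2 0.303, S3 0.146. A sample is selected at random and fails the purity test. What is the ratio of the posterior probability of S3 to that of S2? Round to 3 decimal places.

With a uniform prior (1/5 each), posterior ∝ likelihood:
  S4: 0.175
  S1: 0.07
  S5: 0.132
  S2: 0.303
  S3: 0.146
Sum = 0.826.
The ratio is 0.146 / 0.303 (the normalizer cancels) = 0.482.

0.482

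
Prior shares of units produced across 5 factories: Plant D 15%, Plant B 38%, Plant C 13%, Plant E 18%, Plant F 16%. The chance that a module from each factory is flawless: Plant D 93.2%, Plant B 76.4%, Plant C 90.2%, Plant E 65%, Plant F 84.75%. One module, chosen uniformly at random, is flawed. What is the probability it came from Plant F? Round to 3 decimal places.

Taking complements, P(flawed | each) = Plant D 0.068, Plant B 0.236, Plant C 0.098, Plant E 0.35, Plant F 0.1525.
Prior × likelihood for each hypothesis:
  Plant D: 0.15 × 0.068 = 0.0102
  Plant B: 0.38 × 0.236 = 0.08968
  Plant C: 0.13 × 0.098 = 0.01274
  Plant E: 0.18 × 0.35 = 0.063
  Plant F: 0.16 × 0.1525 = 0.0244
Total = 0.20002.
P(Plant F | evidence) = 0.0244 / 0.20002 ≈ 0.122.

0.122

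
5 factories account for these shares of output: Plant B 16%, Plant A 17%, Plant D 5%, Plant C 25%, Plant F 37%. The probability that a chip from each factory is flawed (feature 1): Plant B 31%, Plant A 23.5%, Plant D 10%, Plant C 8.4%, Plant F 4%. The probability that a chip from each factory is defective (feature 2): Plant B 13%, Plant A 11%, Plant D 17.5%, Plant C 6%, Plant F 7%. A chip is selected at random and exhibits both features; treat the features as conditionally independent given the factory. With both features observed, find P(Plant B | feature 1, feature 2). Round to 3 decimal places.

Prior × likelihood for each hypothesis:
  Plant B: 0.16 × 0.31 × 0.13 = 0.006448
  Plant A: 0.17 × 0.235 × 0.11 = 0.0043945
  Plant D: 0.05 × 0.1 × 0.175 = 0.000875
  Plant C: 0.25 × 0.084 × 0.06 = 0.00126
  Plant F: 0.37 × 0.04 × 0.07 = 0.001036
Total = 0.0140135.
P(Plant B | evidence) = 0.006448 / 0.0140135 ≈ 0.460.

0.460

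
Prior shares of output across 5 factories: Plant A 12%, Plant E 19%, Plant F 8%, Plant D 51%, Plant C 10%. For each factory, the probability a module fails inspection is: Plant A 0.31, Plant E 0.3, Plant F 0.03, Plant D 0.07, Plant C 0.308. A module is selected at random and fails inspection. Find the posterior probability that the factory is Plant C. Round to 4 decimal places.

By Bayes' rule, posterior ∝ prior × likelihood:
  Plant A: 0.12 × 0.31 = 0.0372
  Plant E: 0.19 × 0.3 = 0.057
  Plant F: 0.08 × 0.03 = 0.0024
  Plant D: 0.51 × 0.07 = 0.0357
  Plant C: 0.1 × 0.308 = 0.0308
Normalizing constant = 0.1631.
P(Plant C | evidence) = 0.0308 / 0.1631 ≈ 0.1888.

0.1888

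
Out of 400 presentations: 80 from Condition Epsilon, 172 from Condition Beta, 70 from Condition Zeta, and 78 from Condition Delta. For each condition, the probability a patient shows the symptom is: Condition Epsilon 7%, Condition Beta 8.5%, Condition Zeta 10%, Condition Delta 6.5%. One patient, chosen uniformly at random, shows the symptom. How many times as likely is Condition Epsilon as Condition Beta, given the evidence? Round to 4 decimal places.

0.3830

By Bayes' rule, posterior ∝ prior × likelihood:
  Condition Epsilon: 0.2 × 0.07 = 0.014
  Condition Beta: 0.43 × 0.085 = 0.03655
  Condition Zeta: 0.175 × 0.1 = 0.0175
  Condition Delta: 0.195 × 0.065 = 0.012675
Normalizing constant = 0.080725.
The ratio is 0.014 / 0.03655 (the normalizer cancels) = 0.3830.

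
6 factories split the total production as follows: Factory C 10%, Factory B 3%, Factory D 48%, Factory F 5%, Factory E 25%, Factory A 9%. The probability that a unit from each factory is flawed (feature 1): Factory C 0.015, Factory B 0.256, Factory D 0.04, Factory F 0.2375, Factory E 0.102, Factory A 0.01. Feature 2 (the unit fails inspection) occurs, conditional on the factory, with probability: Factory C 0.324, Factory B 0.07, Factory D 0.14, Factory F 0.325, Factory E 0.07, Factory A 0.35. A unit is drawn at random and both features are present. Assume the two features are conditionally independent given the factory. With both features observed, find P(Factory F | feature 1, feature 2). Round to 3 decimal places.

0.399

Prior × likelihood for each hypothesis:
  Factory C: 0.1 × 0.015 × 0.324 = 0.000486
  Factory B: 0.03 × 0.256 × 0.07 = 0.0005376
  Factory D: 0.48 × 0.04 × 0.14 = 0.002688
  Factory F: 0.05 × 0.2375 × 0.325 = 0.003859375
  Factory E: 0.25 × 0.102 × 0.07 = 0.001785
  Factory A: 0.09 × 0.01 × 0.35 = 0.000315
Total = 0.009670975.
P(Factory F | evidence) = 0.003859375 / 0.009670975 ≈ 0.399.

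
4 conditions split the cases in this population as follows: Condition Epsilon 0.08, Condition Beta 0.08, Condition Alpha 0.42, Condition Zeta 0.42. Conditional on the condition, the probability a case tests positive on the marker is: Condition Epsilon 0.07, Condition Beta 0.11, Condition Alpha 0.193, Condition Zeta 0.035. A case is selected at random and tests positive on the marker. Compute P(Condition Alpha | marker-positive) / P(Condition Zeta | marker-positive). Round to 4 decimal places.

5.5143

Compute prior × likelihood for every hypothesis:
  Condition Epsilon: 0.08 × 0.07 = 0.0056
  Condition Beta: 0.08 × 0.11 = 0.0088
  Condition Alpha: 0.42 × 0.193 = 0.08106
  Condition Zeta: 0.42 × 0.035 = 0.0147
Normalizing constant = 0.11016.
The ratio is 0.08106 / 0.0147 (the normalizer cancels) = 5.5143.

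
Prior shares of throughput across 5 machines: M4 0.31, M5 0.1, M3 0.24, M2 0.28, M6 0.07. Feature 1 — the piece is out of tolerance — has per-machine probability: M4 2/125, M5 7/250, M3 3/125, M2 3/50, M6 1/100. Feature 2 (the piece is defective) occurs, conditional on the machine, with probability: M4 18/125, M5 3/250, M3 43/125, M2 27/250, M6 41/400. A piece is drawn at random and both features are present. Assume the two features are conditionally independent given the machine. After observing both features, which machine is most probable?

M3

Compute prior × likelihood for every hypothesis:
  M4: 0.31 × 0.016 × 0.144 = 0.00071424
  M5: 0.1 × 0.028 × 0.012 = 0.0000336
  M3: 0.24 × 0.024 × 0.344 = 0.00198144
  M2: 0.28 × 0.06 × 0.108 = 0.0018144
  M6: 0.07 × 0.01 × 0.1025 = 0.00007175
Normalizing constant = 0.00461543.
Largest term belongs to M3, so M3 is most probable.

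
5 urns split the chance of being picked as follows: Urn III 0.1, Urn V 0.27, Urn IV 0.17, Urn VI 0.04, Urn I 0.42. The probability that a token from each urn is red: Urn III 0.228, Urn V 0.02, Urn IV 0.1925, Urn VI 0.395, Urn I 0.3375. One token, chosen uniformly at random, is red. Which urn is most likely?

Urn I

Compute prior × likelihood for every hypothesis:
  Urn III: 0.1 × 0.228 = 0.0228
  Urn V: 0.27 × 0.02 = 0.0054
  Urn IV: 0.17 × 0.1925 = 0.032725
  Urn VI: 0.04 × 0.395 = 0.0158
  Urn I: 0.42 × 0.3375 = 0.14175
Total = 0.218475.
Largest term belongs to Urn I, so Urn I is most probable.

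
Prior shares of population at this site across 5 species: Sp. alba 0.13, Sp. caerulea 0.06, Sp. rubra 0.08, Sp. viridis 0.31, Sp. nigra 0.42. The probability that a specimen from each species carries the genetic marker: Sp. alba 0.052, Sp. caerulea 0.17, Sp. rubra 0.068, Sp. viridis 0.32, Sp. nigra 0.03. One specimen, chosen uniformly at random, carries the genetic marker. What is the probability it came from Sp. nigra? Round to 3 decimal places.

0.094

By Bayes' rule, posterior ∝ prior × likelihood:
  Sp. alba: 0.13 × 0.052 = 0.00676
  Sp. caerulea: 0.06 × 0.17 = 0.0102
  Sp. rubra: 0.08 × 0.068 = 0.00544
  Sp. viridis: 0.31 × 0.32 = 0.0992
  Sp. nigra: 0.42 × 0.03 = 0.0126
Sum = 0.1342.
P(Sp. nigra | evidence) = 0.0126 / 0.1342 ≈ 0.094.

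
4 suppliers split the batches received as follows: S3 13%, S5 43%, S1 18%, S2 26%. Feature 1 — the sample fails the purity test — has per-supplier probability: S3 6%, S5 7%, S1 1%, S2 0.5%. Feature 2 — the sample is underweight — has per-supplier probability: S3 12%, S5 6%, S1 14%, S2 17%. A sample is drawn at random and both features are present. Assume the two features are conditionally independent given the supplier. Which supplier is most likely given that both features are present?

Unnormalized posteriors (prior × likelihood):
  S3: 0.13 × 0.06 × 0.12 = 0.000936
  S5: 0.43 × 0.07 × 0.06 = 0.001806
  S1: 0.18 × 0.01 × 0.14 = 0.000252
  S2: 0.26 × 0.005 × 0.17 = 0.000221
Sum = 0.003215.
Largest term belongs to S5, so S5 is most probable.

S5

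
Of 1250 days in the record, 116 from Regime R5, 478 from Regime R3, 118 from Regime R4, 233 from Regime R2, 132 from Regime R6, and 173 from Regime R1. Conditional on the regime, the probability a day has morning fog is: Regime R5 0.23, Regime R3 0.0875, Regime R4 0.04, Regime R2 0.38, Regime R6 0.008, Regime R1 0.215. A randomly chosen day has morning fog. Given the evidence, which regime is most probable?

Prior × likelihood for each hypothesis:
  Regime R5: 0.0928 × 0.23 = 0.021344
  Regime R3: 0.3824 × 0.0875 = 0.03346
  Regime R4: 0.0944 × 0.04 = 0.003776
  Regime R2: 0.1864 × 0.38 = 0.070832
  Regime R6: 0.1056 × 0.008 = 0.0008448
  Regime R1: 0.1384 × 0.215 = 0.029756
Sum = 0.1600128.
Largest term belongs to Regime R2, so Regime R2 is most probable.

Regime R2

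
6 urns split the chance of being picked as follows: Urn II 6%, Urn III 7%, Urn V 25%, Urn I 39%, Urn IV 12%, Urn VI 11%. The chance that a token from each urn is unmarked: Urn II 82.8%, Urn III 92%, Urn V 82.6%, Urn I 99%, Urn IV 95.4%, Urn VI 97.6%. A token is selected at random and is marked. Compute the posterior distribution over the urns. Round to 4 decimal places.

Urn II 0.1444, Urn III 0.0783, Urn V 0.6086, Urn I 0.0546, Urn IV 0.0772, Urn VI 0.0369

Taking complements, P(marked | each) = Urn II 0.172, Urn III 0.08, Urn V 0.174, Urn I 0.01, Urn IV 0.046, Urn VI 0.024.
By Bayes' rule, posterior ∝ prior × likelihood:
  Urn II: 0.06 × 0.172 = 0.01032
  Urn III: 0.07 × 0.08 = 0.0056
  Urn V: 0.25 × 0.174 = 0.0435
  Urn I: 0.39 × 0.01 = 0.0039
  Urn IV: 0.12 × 0.046 = 0.00552
  Urn VI: 0.11 × 0.024 = 0.00264
Normalizing constant = 0.07148.
P(Urn II | marked) = 0.01032/0.07148 ≈ 0.1444
P(Urn III | marked) = 0.0056/0.07148 ≈ 0.0783
P(Urn V | marked) = 0.0435/0.07148 ≈ 0.6086
P(Urn I | marked) = 0.0039/0.07148 ≈ 0.0546
P(Urn IV | marked) = 0.00552/0.07148 ≈ 0.0772
P(Urn VI | marked) = 0.00264/0.07148 ≈ 0.0369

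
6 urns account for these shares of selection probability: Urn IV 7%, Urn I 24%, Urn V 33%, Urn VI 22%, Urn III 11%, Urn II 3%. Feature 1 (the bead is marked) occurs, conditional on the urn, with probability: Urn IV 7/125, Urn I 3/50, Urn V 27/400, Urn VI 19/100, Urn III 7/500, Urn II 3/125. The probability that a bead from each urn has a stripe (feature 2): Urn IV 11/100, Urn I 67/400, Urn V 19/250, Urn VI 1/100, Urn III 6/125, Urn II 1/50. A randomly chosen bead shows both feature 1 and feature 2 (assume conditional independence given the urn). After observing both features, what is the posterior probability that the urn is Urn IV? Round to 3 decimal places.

By Bayes' rule, posterior ∝ prior × likelihood:
  Urn IV: 0.07 × 0.056 × 0.11 = 0.0004312
  Urn I: 0.24 × 0.06 × 0.1675 = 0.002412
  Urn V: 0.33 × 0.0675 × 0.076 = 0.0016929
  Urn VI: 0.22 × 0.19 × 0.01 = 0.000418
  Urn III: 0.11 × 0.014 × 0.048 = 0.00007392
  Urn II: 0.03 × 0.024 × 0.02 = 0.0000144
Sum = 0.00504242.
P(Urn IV | evidence) = 0.0004312 / 0.00504242 ≈ 0.086.

0.086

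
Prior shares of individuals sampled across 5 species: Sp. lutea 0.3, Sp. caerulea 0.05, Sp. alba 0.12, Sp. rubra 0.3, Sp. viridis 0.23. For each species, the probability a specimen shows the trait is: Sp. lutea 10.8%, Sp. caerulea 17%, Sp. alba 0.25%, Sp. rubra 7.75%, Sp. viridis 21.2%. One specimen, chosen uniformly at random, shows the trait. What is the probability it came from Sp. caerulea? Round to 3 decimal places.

Unnormalized posteriors (prior × likelihood):
  Sp. lutea: 0.3 × 0.108 = 0.0324
  Sp. caerulea: 0.05 × 0.17 = 0.0085
  Sp. alba: 0.12 × 0.0025 = 0.0003
  Sp. rubra: 0.3 × 0.0775 = 0.02325
  Sp. viridis: 0.23 × 0.212 = 0.04876
Total = 0.11321.
P(Sp. caerulea | evidence) = 0.0085 / 0.11321 ≈ 0.075.

0.075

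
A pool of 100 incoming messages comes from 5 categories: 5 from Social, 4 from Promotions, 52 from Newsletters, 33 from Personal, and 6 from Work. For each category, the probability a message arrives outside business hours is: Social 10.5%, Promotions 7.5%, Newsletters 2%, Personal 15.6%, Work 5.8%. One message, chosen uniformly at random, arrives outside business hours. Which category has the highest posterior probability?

Personal

Prior × likelihood for each hypothesis:
  Social: 0.05 × 0.105 = 0.00525
  Promotions: 0.04 × 0.075 = 0.003
  Newsletters: 0.52 × 0.02 = 0.0104
  Personal: 0.33 × 0.156 = 0.05148
  Work: 0.06 × 0.058 = 0.00348
Sum = 0.07361.
Largest term belongs to Personal, so Personal is most probable.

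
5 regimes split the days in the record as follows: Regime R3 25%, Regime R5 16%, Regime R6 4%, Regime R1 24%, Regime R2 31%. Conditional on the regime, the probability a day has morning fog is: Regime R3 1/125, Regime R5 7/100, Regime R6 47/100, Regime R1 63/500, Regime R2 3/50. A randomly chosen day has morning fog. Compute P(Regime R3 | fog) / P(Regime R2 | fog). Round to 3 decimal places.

Prior × likelihood for each hypothesis:
  Regime R3: 0.25 × 0.008 = 0.002
  Regime R5: 0.16 × 0.07 = 0.0112
  Regime R6: 0.04 × 0.47 = 0.0188
  Regime R1: 0.24 × 0.126 = 0.03024
  Regime R2: 0.31 × 0.06 = 0.0186
Total = 0.08084.
The ratio is 0.002 / 0.0186 (the normalizer cancels) = 0.108.

0.108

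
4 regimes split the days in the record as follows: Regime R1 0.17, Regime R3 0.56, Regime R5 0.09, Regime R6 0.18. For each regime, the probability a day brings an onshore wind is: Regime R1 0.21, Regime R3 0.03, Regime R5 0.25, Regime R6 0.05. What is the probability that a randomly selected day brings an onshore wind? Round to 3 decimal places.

0.084

Unnormalized posteriors (prior × likelihood):
  Regime R1: 0.17 × 0.21 = 0.0357
  Regime R3: 0.56 × 0.03 = 0.0168
  Regime R5: 0.09 × 0.25 = 0.0225
  Regime R6: 0.18 × 0.05 = 0.009
P(onshore) = 0.0357 + 0.0168 + 0.0225 + 0.009 = 0.084 → 0.084.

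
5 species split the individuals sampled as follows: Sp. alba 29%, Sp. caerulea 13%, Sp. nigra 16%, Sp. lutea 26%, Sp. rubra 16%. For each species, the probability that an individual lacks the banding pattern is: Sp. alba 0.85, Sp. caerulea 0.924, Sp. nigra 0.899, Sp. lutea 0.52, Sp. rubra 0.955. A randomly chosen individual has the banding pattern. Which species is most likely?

Taking complements, P(banded | each) = Sp. alba 0.15, Sp. caerulea 0.076, Sp. nigra 0.101, Sp. lutea 0.48, Sp. rubra 0.045.
Unnormalized posteriors (prior × likelihood):
  Sp. alba: 0.29 × 0.15 = 0.0435
  Sp. caerulea: 0.13 × 0.076 = 0.00988
  Sp. nigra: 0.16 × 0.101 = 0.01616
  Sp. lutea: 0.26 × 0.48 = 0.1248
  Sp. rubra: 0.16 × 0.045 = 0.0072
Total = 0.20154.
Largest term belongs to Sp. lutea, so Sp. lutea is most probable.

Sp. lutea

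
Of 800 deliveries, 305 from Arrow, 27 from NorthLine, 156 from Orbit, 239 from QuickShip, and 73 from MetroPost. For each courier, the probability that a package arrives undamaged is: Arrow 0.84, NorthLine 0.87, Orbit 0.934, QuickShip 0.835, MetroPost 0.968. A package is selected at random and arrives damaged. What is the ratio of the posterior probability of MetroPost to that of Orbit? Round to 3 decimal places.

Taking complements, P(damaged | each) = Arrow 0.16, NorthLine 0.13, Orbit 0.066, QuickShip 0.165, MetroPost 0.032.
Unnormalized posteriors (prior × likelihood):
  Arrow: 0.38125 × 0.16 = 0.061
  NorthLine: 0.03375 × 0.13 = 0.0043875
  Orbit: 0.195 × 0.066 = 0.01287
  QuickShip: 0.29875 × 0.165 = 0.04929375
  MetroPost: 0.09125 × 0.032 = 0.00292
Sum = 0.13047125.
The ratio is 0.00292 / 0.01287 (the normalizer cancels) = 0.227.

0.227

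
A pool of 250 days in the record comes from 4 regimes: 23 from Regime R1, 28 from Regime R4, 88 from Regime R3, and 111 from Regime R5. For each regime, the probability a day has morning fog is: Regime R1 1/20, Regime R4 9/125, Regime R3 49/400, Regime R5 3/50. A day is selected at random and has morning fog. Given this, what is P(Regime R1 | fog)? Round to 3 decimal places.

By Bayes' rule, posterior ∝ prior × likelihood:
  Regime R1: 0.092 × 0.05 = 0.0046
  Regime R4: 0.112 × 0.072 = 0.008064
  Regime R3: 0.352 × 0.1225 = 0.04312
  Regime R5: 0.444 × 0.06 = 0.02664
Total = 0.082424.
P(Regime R1 | evidence) = 0.0046 / 0.082424 ≈ 0.056.

0.056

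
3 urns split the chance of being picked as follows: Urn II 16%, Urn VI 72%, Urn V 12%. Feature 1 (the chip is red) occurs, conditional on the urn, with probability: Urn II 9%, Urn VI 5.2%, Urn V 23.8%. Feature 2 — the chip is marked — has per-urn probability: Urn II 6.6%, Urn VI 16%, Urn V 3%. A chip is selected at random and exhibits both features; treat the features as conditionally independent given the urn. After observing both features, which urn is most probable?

Prior × likelihood for each hypothesis:
  Urn II: 0.16 × 0.09 × 0.066 = 0.0009504
  Urn VI: 0.72 × 0.052 × 0.16 = 0.0059904
  Urn V: 0.12 × 0.238 × 0.03 = 0.0008568
Normalizing constant = 0.0077976.
Largest term belongs to Urn VI, so Urn VI is most probable.

Urn VI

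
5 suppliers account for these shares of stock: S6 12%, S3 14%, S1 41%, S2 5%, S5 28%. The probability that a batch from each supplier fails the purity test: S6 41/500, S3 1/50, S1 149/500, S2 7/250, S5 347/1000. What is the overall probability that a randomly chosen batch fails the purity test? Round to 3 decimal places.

0.233

Unnormalized posteriors (prior × likelihood):
  S6: 0.12 × 0.082 = 0.00984
  S3: 0.14 × 0.02 = 0.0028
  S1: 0.41 × 0.298 = 0.12218
  S2: 0.05 × 0.028 = 0.0014
  S5: 0.28 × 0.347 = 0.09716
P(off-spec) = 0.00984 + 0.0028 + 0.12218 + 0.0014 + 0.09716 = 0.23338 → 0.233.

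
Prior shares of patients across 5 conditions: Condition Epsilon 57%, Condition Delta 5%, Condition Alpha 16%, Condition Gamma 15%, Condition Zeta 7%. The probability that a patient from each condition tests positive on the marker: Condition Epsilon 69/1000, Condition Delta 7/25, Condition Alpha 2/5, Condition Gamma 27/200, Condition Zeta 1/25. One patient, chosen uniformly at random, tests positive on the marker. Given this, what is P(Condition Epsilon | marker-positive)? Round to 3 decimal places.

By Bayes' rule, posterior ∝ prior × likelihood:
  Condition Epsilon: 0.57 × 0.069 = 0.03933
  Condition Delta: 0.05 × 0.28 = 0.014
  Condition Alpha: 0.16 × 0.4 = 0.064
  Condition Gamma: 0.15 × 0.135 = 0.02025
  Condition Zeta: 0.07 × 0.04 = 0.0028
Normalizing constant = 0.14038.
P(Condition Epsilon | evidence) = 0.03933 / 0.14038 ≈ 0.280.

0.280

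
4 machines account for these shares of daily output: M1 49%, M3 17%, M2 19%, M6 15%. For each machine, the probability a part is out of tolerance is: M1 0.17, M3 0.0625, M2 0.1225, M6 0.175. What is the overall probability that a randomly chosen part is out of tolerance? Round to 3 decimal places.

Compute prior × likelihood for every hypothesis:
  M1: 0.49 × 0.17 = 0.0833
  M3: 0.17 × 0.0625 = 0.010625
  M2: 0.19 × 0.1225 = 0.023275
  M6: 0.15 × 0.175 = 0.02625
P(oversize) = 0.0833 + 0.010625 + 0.023275 + 0.02625 = 0.14345 → 0.143.

0.143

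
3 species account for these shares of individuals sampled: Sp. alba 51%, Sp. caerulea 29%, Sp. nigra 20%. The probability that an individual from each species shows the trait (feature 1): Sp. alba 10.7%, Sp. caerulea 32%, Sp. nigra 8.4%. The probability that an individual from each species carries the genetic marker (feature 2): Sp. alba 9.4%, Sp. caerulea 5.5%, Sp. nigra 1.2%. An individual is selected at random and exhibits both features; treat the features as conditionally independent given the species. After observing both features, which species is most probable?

Sp. alba

Compute prior × likelihood for every hypothesis:
  Sp. alba: 0.51 × 0.107 × 0.094 = 0.00512958
  Sp. caerulea: 0.29 × 0.32 × 0.055 = 0.005104
  Sp. nigra: 0.2 × 0.084 × 0.012 = 0.0002016
Sum = 0.01043518.
Largest term belongs to Sp. alba, so Sp. alba is most probable.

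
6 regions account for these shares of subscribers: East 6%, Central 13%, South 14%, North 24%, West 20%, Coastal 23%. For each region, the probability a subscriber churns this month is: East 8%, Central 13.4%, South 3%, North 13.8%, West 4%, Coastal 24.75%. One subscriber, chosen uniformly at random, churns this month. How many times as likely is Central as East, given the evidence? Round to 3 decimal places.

3.629

Prior × likelihood for each hypothesis:
  East: 0.06 × 0.08 = 0.0048
  Central: 0.13 × 0.134 = 0.01742
  South: 0.14 × 0.03 = 0.0042
  North: 0.24 × 0.138 = 0.03312
  West: 0.2 × 0.04 = 0.008
  Coastal: 0.23 × 0.2475 = 0.056925
Normalizing constant = 0.124465.
The ratio is 0.01742 / 0.0048 (the normalizer cancels) = 3.629.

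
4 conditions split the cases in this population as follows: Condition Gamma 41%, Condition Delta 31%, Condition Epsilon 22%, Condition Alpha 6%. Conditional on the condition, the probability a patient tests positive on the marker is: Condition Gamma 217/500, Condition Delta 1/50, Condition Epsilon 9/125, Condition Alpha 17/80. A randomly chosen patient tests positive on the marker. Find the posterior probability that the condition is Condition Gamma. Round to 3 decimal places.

0.836

Prior × likelihood for each hypothesis:
  Condition Gamma: 0.41 × 0.434 = 0.17794
  Condition Delta: 0.31 × 0.02 = 0.0062
  Condition Epsilon: 0.22 × 0.072 = 0.01584
  Condition Alpha: 0.06 × 0.2125 = 0.01275
Total = 0.21273.
P(Condition Gamma | evidence) = 0.17794 / 0.21273 ≈ 0.836.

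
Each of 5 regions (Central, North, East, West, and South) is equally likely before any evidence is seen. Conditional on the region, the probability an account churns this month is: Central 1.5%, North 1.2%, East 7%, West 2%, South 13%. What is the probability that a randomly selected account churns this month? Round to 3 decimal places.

Since the prior is uniform, the posterior is proportional to the likelihood:
  Central: 0.015
  North: 0.012
  East: 0.07
  West: 0.02
  South: 0.13
P(churn) = (1/5) × (0.015 + 0.012 + 0.07 + 0.02 + 0.13) = 0.247/5 ≈ 0.049.

0.049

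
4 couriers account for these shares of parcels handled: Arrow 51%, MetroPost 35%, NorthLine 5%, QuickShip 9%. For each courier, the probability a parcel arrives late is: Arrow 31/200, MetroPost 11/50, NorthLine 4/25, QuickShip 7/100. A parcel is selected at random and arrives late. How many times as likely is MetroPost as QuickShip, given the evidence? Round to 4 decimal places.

Compute prior × likelihood for every hypothesis:
  Arrow: 0.51 × 0.155 = 0.07905
  MetroPost: 0.35 × 0.22 = 0.077
  NorthLine: 0.05 × 0.16 = 0.008
  QuickShip: 0.09 × 0.07 = 0.0063
Sum = 0.17035.
The ratio is 0.077 / 0.0063 (the normalizer cancels) = 12.2222.

12.2222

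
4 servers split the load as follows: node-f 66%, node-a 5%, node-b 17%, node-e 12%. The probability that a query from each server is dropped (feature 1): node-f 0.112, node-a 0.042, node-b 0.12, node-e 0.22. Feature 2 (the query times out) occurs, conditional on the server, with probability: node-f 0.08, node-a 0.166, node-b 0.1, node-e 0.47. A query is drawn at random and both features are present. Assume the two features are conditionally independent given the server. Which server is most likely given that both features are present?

node-e

Unnormalized posteriors (prior × likelihood):
  node-f: 0.66 × 0.112 × 0.08 = 0.0059136
  node-a: 0.05 × 0.042 × 0.166 = 0.0003486
  node-b: 0.17 × 0.12 × 0.1 = 0.00204
  node-e: 0.12 × 0.22 × 0.47 = 0.012408
Total = 0.0207102.
Largest term belongs to node-e, so node-e is most probable.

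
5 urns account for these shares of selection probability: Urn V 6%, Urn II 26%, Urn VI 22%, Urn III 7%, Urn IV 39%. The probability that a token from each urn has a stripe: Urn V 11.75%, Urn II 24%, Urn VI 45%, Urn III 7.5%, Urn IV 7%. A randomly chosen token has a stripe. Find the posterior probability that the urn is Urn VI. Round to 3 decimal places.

By Bayes' rule, posterior ∝ prior × likelihood:
  Urn V: 0.06 × 0.1175 = 0.00705
  Urn II: 0.26 × 0.24 = 0.0624
  Urn VI: 0.22 × 0.45 = 0.099
  Urn III: 0.07 × 0.075 = 0.00525
  Urn IV: 0.39 × 0.07 = 0.0273
Total = 0.201.
P(Urn VI | evidence) = 0.099 / 0.201 ≈ 0.493.

0.493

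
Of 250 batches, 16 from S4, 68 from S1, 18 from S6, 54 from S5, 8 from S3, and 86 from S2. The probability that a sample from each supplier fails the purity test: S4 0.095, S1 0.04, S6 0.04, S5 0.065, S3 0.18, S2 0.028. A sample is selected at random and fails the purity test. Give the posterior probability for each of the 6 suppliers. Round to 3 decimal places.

S4 0.123, S1 0.221, S6 0.058, S5 0.285, S3 0.117, S2 0.195

Compute prior × likelihood for every hypothesis:
  S4: 0.064 × 0.095 = 0.00608
  S1: 0.272 × 0.04 = 0.01088
  S6: 0.072 × 0.04 = 0.00288
  S5: 0.216 × 0.065 = 0.01404
  S3: 0.032 × 0.18 = 0.00576
  S2: 0.344 × 0.028 = 0.009632
Normalizing constant = 0.049272.
P(S4 | off-spec) = 0.00608/0.049272 ≈ 0.123
P(S1 | off-spec) = 0.01088/0.049272 ≈ 0.221
P(S6 | off-spec) = 0.00288/0.049272 ≈ 0.058
P(S5 | off-spec) = 0.01404/0.049272 ≈ 0.285
P(S3 | off-spec) = 0.00576/0.049272 ≈ 0.117
P(S2 | off-spec) = 0.009632/0.049272 ≈ 0.195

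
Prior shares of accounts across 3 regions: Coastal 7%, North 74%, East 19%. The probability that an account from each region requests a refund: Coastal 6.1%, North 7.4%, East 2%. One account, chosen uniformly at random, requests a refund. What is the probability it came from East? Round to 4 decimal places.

0.0605

By Bayes' rule, posterior ∝ prior × likelihood:
  Coastal: 0.07 × 0.061 = 0.00427
  North: 0.74 × 0.074 = 0.05476
  East: 0.19 × 0.02 = 0.0038
Normalizing constant = 0.06283.
P(East | evidence) = 0.0038 / 0.06283 ≈ 0.0605.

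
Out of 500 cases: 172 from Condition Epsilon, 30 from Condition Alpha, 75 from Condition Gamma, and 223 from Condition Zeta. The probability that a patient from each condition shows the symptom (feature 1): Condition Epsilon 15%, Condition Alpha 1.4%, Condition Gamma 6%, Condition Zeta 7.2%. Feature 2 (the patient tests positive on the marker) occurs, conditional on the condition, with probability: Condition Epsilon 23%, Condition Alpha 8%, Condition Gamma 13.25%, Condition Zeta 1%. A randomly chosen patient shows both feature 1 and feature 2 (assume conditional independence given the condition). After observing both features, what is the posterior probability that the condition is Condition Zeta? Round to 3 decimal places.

0.024

Prior × likelihood for each hypothesis:
  Condition Epsilon: 0.344 × 0.15 × 0.23 = 0.011868
  Condition Alpha: 0.06 × 0.014 × 0.08 = 0.0000672
  Condition Gamma: 0.15 × 0.06 × 0.1325 = 0.0011925
  Condition Zeta: 0.446 × 0.072 × 0.01 = 0.00032112
Normalizing constant = 0.01344882.
P(Condition Zeta | evidence) = 0.00032112 / 0.01344882 ≈ 0.024.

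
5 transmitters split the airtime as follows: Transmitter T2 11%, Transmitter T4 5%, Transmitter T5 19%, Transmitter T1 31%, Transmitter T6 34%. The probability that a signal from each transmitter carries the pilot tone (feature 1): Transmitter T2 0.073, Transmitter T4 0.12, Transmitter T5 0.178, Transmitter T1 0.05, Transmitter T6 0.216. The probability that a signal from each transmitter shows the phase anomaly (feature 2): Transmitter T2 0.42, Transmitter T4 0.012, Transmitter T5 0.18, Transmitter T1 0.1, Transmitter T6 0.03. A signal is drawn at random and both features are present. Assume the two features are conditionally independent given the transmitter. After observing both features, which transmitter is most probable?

Transmitter T5

Unnormalized posteriors (prior × likelihood):
  Transmitter T2: 0.11 × 0.073 × 0.42 = 0.0033726
  Transmitter T4: 0.05 × 0.12 × 0.012 = 0.000072
  Transmitter T5: 0.19 × 0.178 × 0.18 = 0.0060876
  Transmitter T1: 0.31 × 0.05 × 0.1 = 0.00155
  Transmitter T6: 0.34 × 0.216 × 0.03 = 0.0022032
Total = 0.0132854.
Largest term belongs to Transmitter T5, so Transmitter T5 is most probable.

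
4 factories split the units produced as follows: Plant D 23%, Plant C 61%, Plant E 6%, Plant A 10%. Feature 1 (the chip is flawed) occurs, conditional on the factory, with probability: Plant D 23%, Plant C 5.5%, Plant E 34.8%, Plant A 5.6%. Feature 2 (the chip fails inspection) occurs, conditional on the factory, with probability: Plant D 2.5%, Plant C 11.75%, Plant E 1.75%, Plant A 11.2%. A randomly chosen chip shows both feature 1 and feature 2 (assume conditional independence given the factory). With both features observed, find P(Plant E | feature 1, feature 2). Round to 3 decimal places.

0.058

By Bayes' rule, posterior ∝ prior × likelihood:
  Plant D: 0.23 × 0.23 × 0.025 = 0.0013225
  Plant C: 0.61 × 0.055 × 0.1175 = 0.003942125
  Plant E: 0.06 × 0.348 × 0.0175 = 0.0003654
  Plant A: 0.1 × 0.056 × 0.112 = 0.0006272
Total = 0.006257225.
P(Plant E | evidence) = 0.0003654 / 0.006257225 ≈ 0.058.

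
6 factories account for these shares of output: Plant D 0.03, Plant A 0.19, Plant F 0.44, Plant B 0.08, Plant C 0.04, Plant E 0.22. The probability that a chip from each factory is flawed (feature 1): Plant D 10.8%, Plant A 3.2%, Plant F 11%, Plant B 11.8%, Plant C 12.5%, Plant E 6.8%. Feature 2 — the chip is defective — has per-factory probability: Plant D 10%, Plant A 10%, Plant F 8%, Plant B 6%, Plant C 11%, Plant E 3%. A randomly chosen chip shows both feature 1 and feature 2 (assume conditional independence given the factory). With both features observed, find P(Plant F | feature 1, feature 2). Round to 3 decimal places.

Compute prior × likelihood for every hypothesis:
  Plant D: 0.03 × 0.108 × 0.1 = 0.000324
  Plant A: 0.19 × 0.032 × 0.1 = 0.000608
  Plant F: 0.44 × 0.11 × 0.08 = 0.003872
  Plant B: 0.08 × 0.118 × 0.06 = 0.0005664
  Plant C: 0.04 × 0.125 × 0.11 = 0.00055
  Plant E: 0.22 × 0.068 × 0.03 = 0.0004488
Normalizing constant = 0.0063692.
P(Plant F | evidence) = 0.003872 / 0.0063692 ≈ 0.608.

0.608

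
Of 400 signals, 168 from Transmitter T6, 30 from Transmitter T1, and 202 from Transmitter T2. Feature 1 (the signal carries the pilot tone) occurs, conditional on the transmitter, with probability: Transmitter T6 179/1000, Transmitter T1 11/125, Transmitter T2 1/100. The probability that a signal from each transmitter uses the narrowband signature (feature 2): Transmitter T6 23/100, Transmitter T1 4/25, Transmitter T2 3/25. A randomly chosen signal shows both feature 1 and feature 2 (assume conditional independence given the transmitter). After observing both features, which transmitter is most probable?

Transmitter T6

Unnormalized posteriors (prior × likelihood):
  Transmitter T6: 0.42 × 0.179 × 0.23 = 0.0172914
  Transmitter T1: 0.075 × 0.088 × 0.16 = 0.001056
  Transmitter T2: 0.505 × 0.01 × 0.12 = 0.000606
Total = 0.0189534.
Largest term belongs to Transmitter T6, so Transmitter T6 is most probable.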